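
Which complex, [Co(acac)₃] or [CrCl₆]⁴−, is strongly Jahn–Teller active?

[CrCl₆]⁴−

[Co(acac)₃]: Each acetylacetonate is −1; balancing the 0 overall charge requires Co(III). Cobalt is a group-9 element; Co(III) is therefore d⁶. Co(III) has an exceptionally large octahedral splitting and is low-spin with essentially every ligand except fluoride. The d⁶ configuration leaves the e_g set evenly filled (or empty) — no strong Jahn–Teller driving force.
[CrCl₆]⁴−: Ligand charges: each chloride is −1. With an overall charge of −4 the chromium centre must be in the +2 oxidation state. Chromium is a group-6 element; Cr(II) is therefore d⁴. Chloride is a weak-field ligand for a first-row metal, so the complex is high-spin. The t₂g³e_g¹ (high-spin) configuration has an unevenly filled e_g set; the Jahn–Teller theorem predicts a tetragonal distortion (typically axial elongation) to lift the degeneracy.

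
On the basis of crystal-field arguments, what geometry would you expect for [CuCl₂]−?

Ligand charges: each chloride is −1. With an overall charge of −1 the copper centre must be in the +1 oxidation state.
Copper is a group-11 element; Cu(I) is therefore d¹⁰.
Coordination number: 2.
A d¹⁰ ion with only two ligands adopts a linear arrangement (sp hybridisation; no CFSE preference).

linear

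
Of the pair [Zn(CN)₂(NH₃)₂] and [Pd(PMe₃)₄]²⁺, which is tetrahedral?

For [Zn(CN)₂(NH₃)₂]: Summing ligand charges against the 0 overall charge gives an oxidation state of +2 for zinc. Zinc is a group-12 element; Zn(II) is therefore d¹⁰. A d¹⁰ ion has no crystal-field stabilisation preference between square planar and tetrahedral, so four ligands adopt the sterically favoured tetrahedral geometry. → tetrahedral.
For [Pd(PMe₃)₄]²⁺: Summing ligand charges against the +2 overall charge gives an oxidation state of +2 for palladium. Palladium is a group-10 element; Pd(II) is therefore d⁸. A 4d d⁸ ion has a large crystal-field splitting; square planar leaves the high-energy d_{x²−y²} orbital empty and maximises CFSE. → square planar.

[Zn(CN)₂(NH₃)₂]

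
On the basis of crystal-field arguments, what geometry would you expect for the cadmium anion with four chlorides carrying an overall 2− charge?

Ligand charges: each chloride is −1. With an overall charge of −2 the cadmium centre must be in the +2 oxidation state.
Cd sits in group 12, so the d-electron count is 12 − 2 = 10.
Coordination number: 4.
A d¹⁰ ion has no crystal-field stabilisation preference between square planar and tetrahedral, so four ligands adopt the sterically favoured tetrahedral geometry.

tetrahedral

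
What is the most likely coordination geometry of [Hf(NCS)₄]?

Summing ligand charges against the 0 overall charge gives an oxidation state of +4 for hafnium.
Hafnium is a group-4 element; Hf(IV) is therefore d⁰.
Coordination number: 4.
A d⁰ ion has no crystal-field stabilisation preference between square planar and tetrahedral, so four ligands adopt the sterically favoured tetrahedral geometry.

tetrahedral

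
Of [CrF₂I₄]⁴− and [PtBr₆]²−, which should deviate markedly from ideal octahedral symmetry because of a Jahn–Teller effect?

[CrF₂I₄]⁴−: Ligand charges: each fluoride is −1; each iodide is −1. With an overall charge of −4 the chromium centre must be in the +2 oxidation state. Cr sits in group 6, so the d-electron count is 6 − 2 = 4. Fluoride and iodide are weak-field ligands for a first-row metal, so the complex is high-spin. The t₂g³e_g¹ (high-spin) configuration has an unevenly filled e_g set; the Jahn–Teller theorem predicts a tetragonal distortion (typically axial elongation) to lift the degeneracy.
[PtBr₆]²−: Ligand charges: each bromide is −1. With an overall charge of −2 the platinum centre must be in the +4 oxidation state. Pt sits in group 10, so the d-electron count is 10 − 4 = 6. A 5d ion has a large Δₒ and is invariably low-spin. The d⁶ configuration leaves the e_g set evenly filled (or empty) — no strong Jahn–Teller driving force.

[CrF₂I₄]⁴−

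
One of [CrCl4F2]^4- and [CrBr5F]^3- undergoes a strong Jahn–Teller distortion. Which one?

[CrCl4F2]^4-

[CrCl4F2]^4-: Each chloride is −1; each fluoride is −1; balancing the −4 overall charge requires Cr(II). Group 6 minus oxidation state 2 gives a d⁴ configuration. Chloride and fluoride are weak-field ligands for a first-row metal, so the complex is high-spin. The t₂g³e_g¹ (high-spin) configuration has an unevenly filled e_g set; the Jahn–Teller theorem predicts a tetragonal distortion (typically axial elongation) to lift the degeneracy.
[CrBr5F]^3-: Ligand charges: each bromide is −1; each fluoride is −1. With an overall charge of −3 the chromium centre must be in the +3 oxidation state. Chromium is a group-6 element; Cr(III) is therefore d³. The d³ configuration leaves the e_g set evenly filled (or empty) — no strong Jahn–Teller driving force.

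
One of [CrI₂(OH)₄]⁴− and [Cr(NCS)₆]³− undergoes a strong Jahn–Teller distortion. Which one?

[CrI₂(OH)₄]⁴−

[CrI₂(OH)₄]⁴−: Ligand charges: each iodide is −1; each hydroxide is −1. With an overall charge of −4 the chromium centre must be in the +2 oxidation state. Chromium is a group-6 element; Cr(II) is therefore d⁴. Hydroxide and iodide are weak-field ligands for a first-row metal, so the complex is high-spin. The t₂g³e_g¹ (high-spin) configuration has an unevenly filled e_g set; the Jahn–Teller theorem predicts a tetragonal distortion (typically axial elongation) to lift the degeneracy.
[Cr(NCS)₆]³−: Each isothiocyanate is −1; balancing the −3 overall charge requires Cr(III). Cr sits in group 6, so the d-electron count is 6 − 3 = 3. The d³ configuration leaves the e_g set evenly filled (or empty) — no strong Jahn–Teller driving force.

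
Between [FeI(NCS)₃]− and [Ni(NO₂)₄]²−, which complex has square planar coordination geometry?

[Ni(NO₂)₄]²−

For [FeI(NCS)₃]−: Each iodide is −1; each isothiocyanate is −1; balancing the −1 overall charge requires Fe(III). Iron is a group-8 element; Fe(III) is therefore d⁵. A high-spin d⁵ ion has zero CFSE in either geometry, so four ligands adopt the sterically favoured tetrahedral geometry. → tetrahedral.
For [Ni(NO₂)₄]²−: Summing ligand charges against the −2 overall charge gives an oxidation state of +2 for nickel. Group 10 minus oxidation state 2 gives a d⁸ configuration. Nitro (N-bound nitrite) is a strong-field ligand (high in the spectrochemical series). A 3d d⁸ ion with strong-field ligands gains enough CFSE to favour square planar over tetrahedral. → square planar.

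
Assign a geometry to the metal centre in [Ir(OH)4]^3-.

square planar

Ligand charges: each hydroxide is −1. With an overall charge of −3 the iridium centre must be in the +1 oxidation state.
Group 9 minus oxidation state 1 gives a d⁸ configuration.
Coordination number: 4.
A 5d d⁸ ion has a large crystal-field splitting; square planar leaves the high-energy d_{x²−y²} orbital empty and maximises CFSE.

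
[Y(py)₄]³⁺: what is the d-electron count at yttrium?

d0

Ligand charges: pyridine is neutral. With an overall charge of +3 the yttrium centre must be in the +3 oxidation state.
Group 3 minus oxidation state 3 gives a d⁰ configuration.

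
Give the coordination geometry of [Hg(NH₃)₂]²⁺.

Summing ligand charges against the +2 overall charge gives an oxidation state of +2 for mercury.
Group 12 minus oxidation state 2 gives a d¹⁰ configuration.
With 2 monodentate ligands the coordination number is 2.
A d¹⁰ ion with only two ligands adopts a linear arrangement (sp hybridisation; no CFSE preference).

linear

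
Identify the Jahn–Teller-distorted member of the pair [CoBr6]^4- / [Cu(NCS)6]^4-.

[CoBr6]^4-: Each bromide is −1; balancing the −4 overall charge requires Co(II). Co sits in group 9, so the d-electron count is 9 − 2 = 7. Bromide is a weak-field ligand for a first-row metal, so the complex is high-spin. The d⁷ configuration leaves the e_g set evenly filled (or empty) — no strong Jahn–Teller driving force.
[Cu(NCS)6]^4-: Each isothiocyanate is −1; balancing the −4 overall charge requires Cu(II). Group 11 minus oxidation state 2 gives a d⁹ configuration. The t₂g⁶e_g³ configuration has an unevenly filled e_g set; the Jahn–Teller theorem predicts a tetragonal distortion (typically axial elongation) to lift the degeneracy.

[Cu(NCS)6]^4-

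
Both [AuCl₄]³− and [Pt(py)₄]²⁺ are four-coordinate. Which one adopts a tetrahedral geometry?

[AuCl₄]³−

For [AuCl₄]³−: Ligand charges: each chloride is −1. With an overall charge of −3 the gold centre must be in the +1 oxidation state. Gold is a group-11 element; Au(I) is therefore d¹⁰. A d¹⁰ ion has no crystal-field stabilisation preference between square planar and tetrahedral, so four ligands adopt the sterically favoured tetrahedral geometry. → tetrahedral.
For [Pt(py)₄]²⁺: Ligand charges: pyridine is neutral. With an overall charge of +2 the platinum centre must be in the +2 oxidation state. Group 10 minus oxidation state 2 gives a d⁸ configuration. A 5d d⁸ ion has a large crystal-field splitting; square planar leaves the high-energy d_{x²−y²} orbital empty and maximises CFSE. → square planar.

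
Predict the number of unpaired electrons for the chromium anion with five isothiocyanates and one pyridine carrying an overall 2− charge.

Each isothiocyanate is −1; pyridine is neutral; balancing the −2 overall charge requires Cr(III).
Cr sits in group 6, so the d-electron count is 6 − 3 = 3.
In an octahedral field the d³ configuration is t₂g³e_g⁰ (only one arrangement possible), giving 3 unpaired electrons.

3 unpaired electrons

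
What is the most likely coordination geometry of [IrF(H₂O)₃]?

Each fluoride is −1; water is neutral; balancing the 0 overall charge requires Ir(I).
Iridium is a group-9 element; Ir(I) is therefore d⁸.
Coordination number: 4.
A 5d d⁸ ion has a large crystal-field splitting; square planar leaves the high-energy d_{x²−y²} orbital empty and maximises CFSE.

square planar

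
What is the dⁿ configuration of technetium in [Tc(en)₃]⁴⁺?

d3

Ethylenediamine is neutral; balancing the +4 overall charge requires Tc(IV).
Tc sits in group 7, so the d-electron count is 7 − 4 = 3.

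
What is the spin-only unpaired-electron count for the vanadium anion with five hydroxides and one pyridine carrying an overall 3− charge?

Ligand charges: each hydroxide is −1; pyridine is neutral. With an overall charge of −3 the vanadium centre must be in the +2 oxidation state.
Vanadium is a group-5 element; V(II) is therefore d³.
In an octahedral field the d³ configuration is t₂g³e_g⁰ (only one arrangement possible), giving 3 unpaired electrons.

3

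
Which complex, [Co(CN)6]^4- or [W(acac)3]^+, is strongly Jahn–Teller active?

[Co(CN)6]^4-

[Co(CN)6]^4-: Summing ligand charges against the −4 overall charge gives an oxidation state of +2 for cobalt. Co sits in group 9, so the d-electron count is 9 − 2 = 7. Cyanide is a strong-field ligand (high in the spectrochemical series) for a first-row metal, so the complex is low-spin. The t₂g⁶e_g¹ (low-spin) configuration has an unevenly filled e_g set; the Jahn–Teller theorem predicts a tetragonal distortion (typically axial elongation) to lift the degeneracy.
[W(acac)3]^+: Each acetylacetonate is −1; balancing the +1 overall charge requires W(IV). Tungsten is a group-6 element; W(IV) is therefore d². The d² configuration leaves the e_g set evenly filled (or empty) — no strong Jahn–Teller driving force.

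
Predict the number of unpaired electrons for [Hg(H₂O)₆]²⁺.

Summing ligand charges against the +2 overall charge gives an oxidation state of +2 for mercury.
Mercury is a group-12 element; Hg(II) is therefore d¹⁰.
In an octahedral field the d¹⁰ configuration is t₂g⁶e_g⁴, giving 0 unpaired electrons.

0 unpaired electrons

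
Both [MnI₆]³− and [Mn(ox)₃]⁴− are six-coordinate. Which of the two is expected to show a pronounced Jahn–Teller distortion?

[MnI₆]³−: Ligand charges: each iodide is −1. With an overall charge of −3 the manganese centre must be in the +3 oxidation state. Manganese is a group-7 element; Mn(III) is therefore d⁴. Iodide is a weak-field ligand for a first-row metal, so the complex is high-spin. The t₂g³e_g¹ (high-spin) configuration has an unevenly filled e_g set; the Jahn–Teller theorem predicts a tetragonal distortion (typically axial elongation) to lift the degeneracy.
[Mn(ox)₃]⁴−: Ligand charges: each oxalate is −2. With an overall charge of −4 the manganese centre must be in the +2 oxidation state. Mn sits in group 7, so the d-electron count is 7 − 2 = 5. Oxalate is a weak-field ligand for a first-row metal, so the complex is high-spin. The d⁵ configuration leaves the e_g set evenly filled (or empty) — no strong Jahn–Teller driving force.

[MnI₆]³−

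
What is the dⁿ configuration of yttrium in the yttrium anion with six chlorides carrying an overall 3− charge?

d⁰

Ligand charges: each chloride is −1. With an overall charge of −3 the yttrium centre must be in the +3 oxidation state.
Group 3 minus oxidation state 3 gives a d⁰ configuration.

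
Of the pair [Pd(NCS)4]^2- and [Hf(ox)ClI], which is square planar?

For [Pd(NCS)4]^2-: Each isothiocyanate is −1; balancing the −2 overall charge requires Pd(II). Group 10 minus oxidation state 2 gives a d⁸ configuration. A 4d d⁸ ion has a large crystal-field splitting; square planar leaves the high-energy d_{x²−y²} orbital empty and maximises CFSE. → square planar.
For [Hf(ox)ClI]: Each oxalate is −2; each chloride is −1; each iodide is −1; balancing the 0 overall charge requires Hf(IV). Hf sits in group 4, so the d-electron count is 4 − 4 = 0. A d⁰ ion has no crystal-field stabilisation preference between square planar and tetrahedral, so four ligands adopt the sterically favoured tetrahedral geometry. → tetrahedral.

[Pd(NCS)4]^2-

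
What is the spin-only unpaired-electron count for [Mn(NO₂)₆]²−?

3 unpaired electrons

Summing ligand charges against the −2 overall charge gives an oxidation state of +4 for manganese.
Group 7 minus oxidation state 4 gives a d³ configuration.
In an octahedral field the d³ configuration is t₂g³e_g⁰ (only one arrangement possible), giving 3 unpaired electrons.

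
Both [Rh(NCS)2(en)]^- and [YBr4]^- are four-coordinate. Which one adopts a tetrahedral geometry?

[YBr4]^-

For [Rh(NCS)2(en)]^-: Ligand charges: each isothiocyanate is −1; ethylenediamine is neutral. With an overall charge of −1 the rhodium centre must be in the +1 oxidation state. Group 9 minus oxidation state 1 gives a d⁸ configuration. A 4d d⁸ ion has a large crystal-field splitting; square planar leaves the high-energy d_{x²−y²} orbital empty and maximises CFSE. → square planar.
For [YBr4]^-: Each bromide is −1; balancing the −1 overall charge requires Y(III). Yttrium is a group-3 element; Y(III) is therefore d⁰. A d⁰ ion has no crystal-field stabilisation preference between square planar and tetrahedral, so four ligands adopt the sterically favoured tetrahedral geometry. → tetrahedral.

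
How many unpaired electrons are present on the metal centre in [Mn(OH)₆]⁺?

Ligand charges: each hydroxide is −1. With an overall charge of +1 the manganese centre must be in the +7 oxidation state.
Manganese is a group-7 element; Mn(VII) is therefore d⁰.
In an octahedral field the d⁰ configuration is t₂g⁰e_g⁰, giving 0 unpaired electrons.

0 unpaired electrons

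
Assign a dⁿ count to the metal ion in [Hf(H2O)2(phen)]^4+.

Ligand charges: water is neutral; 1,10-phenanthroline is neutral. With an overall charge of +4 the hafnium centre must be in the +4 oxidation state.
Hf sits in group 4, so the d-electron count is 4 − 4 = 0.

d0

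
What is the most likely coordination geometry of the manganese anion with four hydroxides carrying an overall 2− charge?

Summing ligand charges against the −2 overall charge gives an oxidation state of +2 for manganese.
Group 7 minus oxidation state 2 gives a d⁵ configuration.
With 4 monodentate ligands the coordination number is 4.
Hydroxide is a weak-field ligand.
A high-spin d⁵ ion has zero CFSE in either geometry, so four ligands adopt the sterically favoured tetrahedral geometry.

tetrahedral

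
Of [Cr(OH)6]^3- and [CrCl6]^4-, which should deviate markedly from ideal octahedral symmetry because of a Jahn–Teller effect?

[CrCl6]^4-

[Cr(OH)6]^3-: Summing ligand charges against the −3 overall charge gives an oxidation state of +3 for chromium. Group 6 minus oxidation state 3 gives a d³ configuration. The d³ configuration leaves the e_g set evenly filled (or empty) — no strong Jahn–Teller driving force.
[CrCl6]^4-: Ligand charges: each chloride is −1. With an overall charge of −4 the chromium centre must be in the +2 oxidation state. Cr sits in group 6, so the d-electron count is 6 − 2 = 4. Chloride is a weak-field ligand for a first-row metal, so the complex is high-spin. The t₂g³e_g¹ (high-spin) configuration has an unevenly filled e_g set; the Jahn–Teller theorem predicts a tetragonal distortion (typically axial elongation) to lift the degeneracy.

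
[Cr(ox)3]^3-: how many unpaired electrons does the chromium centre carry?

3 unpaired electrons

Each oxalate is −2; balancing the −3 overall charge requires Cr(III).
Chromium is a group-6 element; Cr(III) is therefore d³.
Counting donor atoms: 3×oxalate (bidentate) → 6 donors. Coordination number = 6.
In an octahedral field the d³ configuration is t₂g³e_g⁰ (only one arrangement possible), giving 3 unpaired electrons.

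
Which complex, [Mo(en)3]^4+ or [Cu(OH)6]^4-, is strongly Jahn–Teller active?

[Cu(OH)6]^4-

[Mo(en)3]^4+: Ethylenediamine is neutral; balancing the +4 overall charge requires Mo(IV). Group 6 minus oxidation state 4 gives a d² configuration. The d² configuration leaves the e_g set evenly filled (or empty) — no strong Jahn–Teller driving force.
[Cu(OH)6]^4-: Each hydroxide is −1; balancing the −4 overall charge requires Cu(II). Group 11 minus oxidation state 2 gives a d⁹ configuration. The t₂g⁶e_g³ configuration has an unevenly filled e_g set; the Jahn–Teller theorem predicts a tetragonal distortion (typically axial elongation) to lift the degeneracy.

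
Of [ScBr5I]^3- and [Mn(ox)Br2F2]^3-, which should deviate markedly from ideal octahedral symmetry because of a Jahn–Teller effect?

[ScBr5I]^3-: Ligand charges: each bromide is −1; each iodide is −1. With an overall charge of −3 the scandium centre must be in the +3 oxidation state. Group 3 minus oxidation state 3 gives a d⁰ configuration. The d⁰ configuration leaves the e_g set evenly filled (or empty) — no strong Jahn–Teller driving force.
[Mn(ox)Br2F2]^3-: Each oxalate is −2; each bromide is −1; each fluoride is −1; balancing the −3 overall charge requires Mn(III). Mn sits in group 7, so the d-electron count is 7 − 3 = 4. Bromide, fluoride, and oxalate are weak-field ligands for a first-row metal, so the complex is high-spin. The t₂g³e_g¹ (high-spin) configuration has an unevenly filled e_g set; the Jahn–Teller theorem predicts a tetragonal distortion (typically axial elongation) to lift the degeneracy.

[Mn(ox)Br2F2]^3-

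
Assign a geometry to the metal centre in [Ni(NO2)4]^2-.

square planar

Ligand charges: each nitro (N-bound nitrite) is −1. With an overall charge of −2 the nickel centre must be in the +2 oxidation state.
Nickel is a group-10 element; Ni(II) is therefore d⁸.
Coordination number: 4.
Nitro (N-bound nitrite) is a strong-field ligand (high in the spectrochemical series).
A 3d d⁸ ion with strong-field ligands gains enough CFSE to favour square planar over tetrahedral.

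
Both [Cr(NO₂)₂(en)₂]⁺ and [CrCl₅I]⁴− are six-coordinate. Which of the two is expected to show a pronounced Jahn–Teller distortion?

[CrCl₅I]⁴−

[Cr(NO₂)₂(en)₂]⁺: Each nitro (N-bound nitrite) is −1; ethylenediamine is neutral; balancing the +1 overall charge requires Cr(III). Group 6 minus oxidation state 3 gives a d³ configuration. The d³ configuration leaves the e_g set evenly filled (or empty) — no strong Jahn–Teller driving force.
[CrCl₅I]⁴−: Ligand charges: each chloride is −1; each iodide is −1. With an overall charge of −4 the chromium centre must be in the +2 oxidation state. Group 6 minus oxidation state 2 gives a d⁴ configuration. Chloride and iodide are weak-field ligands for a first-row metal, so the complex is high-spin. The t₂g³e_g¹ (high-spin) configuration has an unevenly filled e_g set; the Jahn–Teller theorem predicts a tetragonal distortion (typically axial elongation) to lift the degeneracy.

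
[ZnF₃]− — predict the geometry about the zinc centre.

Ligand charges: each fluoride is −1. With an overall charge of −1 the zinc centre must be in the +2 oxidation state.
Group 12 minus oxidation state 2 gives a d¹⁰ configuration.
With 3 monodentate ligands the coordination number is 3.
Three ligands around a d¹⁰ centre minimise repulsion in a trigonal-planar arrangement.

trigonal planar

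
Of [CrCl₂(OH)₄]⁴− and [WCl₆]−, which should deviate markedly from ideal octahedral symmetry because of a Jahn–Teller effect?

[CrCl₂(OH)₄]⁴−: Each chloride is −1; each hydroxide is −1; balancing the −4 overall charge requires Cr(II). Cr sits in group 6, so the d-electron count is 6 − 2 = 4. Chloride and hydroxide are weak-field ligands for a first-row metal, so the complex is high-spin. The t₂g³e_g¹ (high-spin) configuration has an unevenly filled e_g set; the Jahn–Teller theorem predicts a tetragonal distortion (typically axial elongation) to lift the degeneracy.
[WCl₆]−: Summing ligand charges against the −1 overall charge gives an oxidation state of +5 for tungsten. Tungsten is a group-6 element; W(V) is therefore d¹. The d¹ configuration leaves the e_g set evenly filled (or empty) — no strong Jahn–Teller driving force.

[CrCl₂(OH)₄]⁴−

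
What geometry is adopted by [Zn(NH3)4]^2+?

tetrahedral

Summing ligand charges against the +2 overall charge gives an oxidation state of +2 for zinc.
Group 12 minus oxidation state 2 gives a d¹⁰ configuration.
With 4 monodentate ligands the coordination number is 4.
A d¹⁰ ion has no crystal-field stabilisation preference between square planar and tetrahedral, so four ligands adopt the sterically favoured tetrahedral geometry.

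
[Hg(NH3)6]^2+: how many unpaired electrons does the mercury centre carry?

0 unpaired electrons

Summing ligand charges against the +2 overall charge gives an oxidation state of +2 for mercury.
Group 12 minus oxidation state 2 gives a d¹⁰ configuration.
In an octahedral field the d¹⁰ configuration is t₂g⁶e_g⁴, giving 0 unpaired electrons.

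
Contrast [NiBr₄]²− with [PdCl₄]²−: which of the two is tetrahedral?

[NiBr₄]²−

For [NiBr₄]²−: Summing ligand charges against the −2 overall charge gives an oxidation state of +2 for nickel. Group 10 minus oxidation state 2 gives a d⁸ configuration. Bromide is a weak-field ligand. With weak-field ligands the CFSE gain from square planar is small, so a 3d d⁸ ion takes the sterically preferred tetrahedral geometry. → tetrahedral.
For [PdCl₄]²−: Summing ligand charges against the −2 overall charge gives an oxidation state of +2 for palladium. Group 10 minus oxidation state 2 gives a d⁸ configuration. A 4d d⁸ ion has a large crystal-field splitting; square planar leaves the high-energy d_{x²−y²} orbital empty and maximises CFSE. → square planar.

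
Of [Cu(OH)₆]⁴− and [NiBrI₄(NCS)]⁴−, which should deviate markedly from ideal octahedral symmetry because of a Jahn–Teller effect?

[Cu(OH)₆]⁴−

[Cu(OH)₆]⁴−: Each hydroxide is −1; balancing the −4 overall charge requires Cu(II). Copper is a group-11 element; Cu(II) is therefore d⁹. The t₂g⁶e_g³ configuration has an unevenly filled e_g set; the Jahn–Teller theorem predicts a tetragonal distortion (typically axial elongation) to lift the degeneracy.
[NiBrI₄(NCS)]⁴−: Summing ligand charges against the −4 overall charge gives an oxidation state of +2 for nickel. Group 10 minus oxidation state 2 gives a d⁸ configuration. The d⁸ configuration leaves the e_g set evenly filled (or empty) — no strong Jahn–Teller driving force.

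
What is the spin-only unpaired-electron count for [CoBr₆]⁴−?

Each bromide is −1; balancing the −4 overall charge requires Co(II).
Cobalt is a group-9 element; Co(II) is therefore d⁷.
The spin state decides the count: Bromide is a weak-field ligand for a first-row metal, so the complex is high-spin.
An octahedral high-spin d⁷ ion is t₂g⁵e_g², giving 3 unpaired electrons.

3 unpaired electrons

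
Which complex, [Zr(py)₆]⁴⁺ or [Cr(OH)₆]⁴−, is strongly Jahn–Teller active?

[Cr(OH)₆]⁴−

[Zr(py)₆]⁴⁺: Ligand charges: pyridine is neutral. With an overall charge of +4 the zirconium centre must be in the +4 oxidation state. Zr sits in group 4, so the d-electron count is 4 − 4 = 0. The d⁰ configuration leaves the e_g set evenly filled (or empty) — no strong Jahn–Teller driving force.
[Cr(OH)₆]⁴−: Ligand charges: each hydroxide is −1. With an overall charge of −4 the chromium centre must be in the +2 oxidation state. Cr sits in group 6, so the d-electron count is 6 − 2 = 4. Hydroxide is a weak-field ligand for a first-row metal, so the complex is high-spin. The t₂g³e_g¹ (high-spin) configuration has an unevenly filled e_g set; the Jahn–Teller theorem predicts a tetragonal distortion (typically axial elongation) to lift the degeneracy.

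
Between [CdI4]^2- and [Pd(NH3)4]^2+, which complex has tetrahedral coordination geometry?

For [CdI4]^2-: Ligand charges: each iodide is −1. With an overall charge of −2 the cadmium centre must be in the +2 oxidation state. Cadmium is a group-12 element; Cd(II) is therefore d¹⁰. A d¹⁰ ion has no crystal-field stabilisation preference between square planar and tetrahedral, so four ligands adopt the sterically favoured tetrahedral geometry. → tetrahedral.
For [Pd(NH3)4]^2+: Ammonia is neutral; balancing the +2 overall charge requires Pd(II). Pd sits in group 10, so the d-electron count is 10 − 2 = 8. A 4d d⁸ ion has a large crystal-field splitting; square planar leaves the high-energy d_{x²−y²} orbital empty and maximises CFSE. → square planar.

[CdI4]^2-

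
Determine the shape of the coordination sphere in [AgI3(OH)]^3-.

Ligand charges: each iodide is −1; each hydroxide is −1. With an overall charge of −3 the silver centre must be in the +1 oxidation state.
Ag sits in group 11, so the d-electron count is 11 − 1 = 10.
With 4 monodentate ligands the coordination number is 4.
A d¹⁰ ion has no crystal-field stabilisation preference between square planar and tetrahedral, so four ligands adopt the sterically favoured tetrahedral geometry.

tetrahedral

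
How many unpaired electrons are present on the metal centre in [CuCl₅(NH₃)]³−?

Each chloride is −1; ammonia is neutral; balancing the −3 overall charge requires Cu(II).
Cu sits in group 11, so the d-electron count is 11 − 2 = 9.
In an octahedral field the d⁹ configuration is t₂g⁶e_g³ (only one arrangement possible), giving 1 unpaired electron.

1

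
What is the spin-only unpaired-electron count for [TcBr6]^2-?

Ligand charges: each bromide is −1. With an overall charge of −2 the technetium centre must be in the +4 oxidation state.
Tc sits in group 7, so the d-electron count is 7 − 4 = 3.
In an octahedral field the d³ configuration is t₂g³e_g⁰ (only one arrangement possible), giving 3 unpaired electrons.

3 unpaired electrons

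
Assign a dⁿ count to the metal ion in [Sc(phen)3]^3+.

d0

Summing ligand charges against the +3 overall charge gives an oxidation state of +3 for scandium.
Sc sits in group 3, so the d-electron count is 3 − 3 = 0.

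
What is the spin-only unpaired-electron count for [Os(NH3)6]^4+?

2

Summing ligand charges against the +4 overall charge gives an oxidation state of +4 for osmium.
Os sits in group 8, so the d-electron count is 8 − 4 = 4.
The spin state decides the count: a 5d ion has a large Δₒ and is invariably low-spin.
An octahedral low-spin d⁴ ion is t₂g⁴e_g⁰, giving 2 unpaired electrons.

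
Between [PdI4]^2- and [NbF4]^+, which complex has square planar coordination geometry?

For [PdI4]^2-: Summing ligand charges against the −2 overall charge gives an oxidation state of +2 for palladium. Group 10 minus oxidation state 2 gives a d⁸ configuration. A 4d d⁸ ion has a large crystal-field splitting; square planar leaves the high-energy d_{x²−y²} orbital empty and maximises CFSE. → square planar.
For [NbF4]^+: Ligand charges: each fluoride is −1. With an overall charge of +1 the niobium centre must be in the +5 oxidation state. Group 5 minus oxidation state 5 gives a d⁰ configuration. A d⁰ ion has no crystal-field stabilisation preference between square planar and tetrahedral, so four ligands adopt the sterically favoured tetrahedral geometry. → tetrahedral.

[PdI4]^2-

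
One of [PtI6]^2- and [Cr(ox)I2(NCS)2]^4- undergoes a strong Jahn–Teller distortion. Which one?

[PtI6]^2-: Summing ligand charges against the −2 overall charge gives an oxidation state of +4 for platinum. Platinum is a group-10 element; Pt(IV) is therefore d⁶. A 5d ion has a large Δₒ and is invariably low-spin. The d⁶ configuration leaves the e_g set evenly filled (or empty) — no strong Jahn–Teller driving force.
[Cr(ox)I2(NCS)2]^4-: Summing ligand charges against the −4 overall charge gives an oxidation state of +2 for chromium. Cr sits in group 6, so the d-electron count is 6 − 2 = 4. Iodide, isothiocyanate, and oxalate are weak-field ligands for a first-row metal, so the complex is high-spin. The t₂g³e_g¹ (high-spin) configuration has an unevenly filled e_g set; the Jahn–Teller theorem predicts a tetragonal distortion (typically axial elongation) to lift the degeneracy.

[Cr(ox)I2(NCS)2]^4-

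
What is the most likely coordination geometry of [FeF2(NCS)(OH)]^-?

tetrahedral

Each fluoride is −1; each isothiocyanate is −1; each hydroxide is −1; balancing the −1 overall charge requires Fe(III).
Group 8 minus oxidation state 3 gives a d⁵ configuration.
With 4 monodentate ligands the coordination number is 4.
Fluoride, hydroxide, and isothiocyanate are weak-field ligands.
A high-spin d⁵ ion has zero CFSE in either geometry, so four ligands adopt the sterically favoured tetrahedral geometry.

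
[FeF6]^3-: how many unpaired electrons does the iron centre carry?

5 unpaired electrons

Ligand charges: each fluoride is −1. With an overall charge of −3 the iron centre must be in the +3 oxidation state.
Iron is a group-8 element; Fe(III) is therefore d⁵.
The spin state decides the count: Fluoride is a weak-field ligand for a first-row metal, so the complex is high-spin.
An octahedral high-spin d⁵ ion is t₂g³e_g², giving 5 unpaired electrons.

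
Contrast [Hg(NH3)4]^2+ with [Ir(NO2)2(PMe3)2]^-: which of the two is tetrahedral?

[Hg(NH3)4]^2+

For [Hg(NH3)4]^2+: Summing ligand charges against the +2 overall charge gives an oxidation state of +2 for mercury. Mercury is a group-12 element; Hg(II) is therefore d¹⁰. A d¹⁰ ion has no crystal-field stabilisation preference between square planar and tetrahedral, so four ligands adopt the sterically favoured tetrahedral geometry. → tetrahedral.
For [Ir(NO2)2(PMe3)2]^-: Each nitro (N-bound nitrite) is −1; trimethylphosphine is neutral; balancing the −1 overall charge requires Ir(I). Iridium is a group-9 element; Ir(I) is therefore d⁸. A 5d d⁸ ion has a large crystal-field splitting; square planar leaves the high-energy d_{x²−y²} orbital empty and maximises CFSE. → square planar.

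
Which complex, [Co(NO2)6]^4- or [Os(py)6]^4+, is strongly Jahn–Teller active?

[Co(NO2)6]^4-: Each nitro (N-bound nitrite) is −1; balancing the −4 overall charge requires Co(II). Cobalt is a group-9 element; Co(II) is therefore d⁷. Nitro (N-bound nitrite) is a strong-field ligand (high in the spectrochemical series) for a first-row metal, so the complex is low-spin. The t₂g⁶e_g¹ (low-spin) configuration has an unevenly filled e_g set; the Jahn–Teller theorem predicts a tetragonal distortion (typically axial elongation) to lift the degeneracy.
[Os(py)6]^4+: Summing ligand charges against the +4 overall charge gives an oxidation state of +4 for osmium. Group 8 minus oxidation state 4 gives a d⁴ configuration. A 5d ion has a large Δₒ and is invariably low-spin. The d⁴ configuration leaves the e_g set evenly filled (or empty) — no strong Jahn–Teller driving force.

[Co(NO2)6]^4-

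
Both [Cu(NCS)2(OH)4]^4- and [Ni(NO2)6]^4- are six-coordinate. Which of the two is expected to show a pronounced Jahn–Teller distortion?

[Cu(NCS)2(OH)4]^4-

[Cu(NCS)2(OH)4]^4-: Summing ligand charges against the −4 overall charge gives an oxidation state of +2 for copper. Cu sits in group 11, so the d-electron count is 11 − 2 = 9. The t₂g⁶e_g³ configuration has an unevenly filled e_g set; the Jahn–Teller theorem predicts a tetragonal distortion (typically axial elongation) to lift the degeneracy.
[Ni(NO2)6]^4-: Summing ligand charges against the −4 overall charge gives an oxidation state of +2 for nickel. Group 10 minus oxidation state 2 gives a d⁸ configuration. The d⁸ configuration leaves the e_g set evenly filled (or empty) — no strong Jahn–Teller driving force.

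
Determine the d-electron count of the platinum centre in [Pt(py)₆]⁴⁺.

d⁶

Ligand charges: pyridine is neutral. With an overall charge of +4 the platinum centre must be in the +4 oxidation state.
Pt sits in group 10, so the d-electron count is 10 − 4 = 6.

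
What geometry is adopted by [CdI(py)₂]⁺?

trigonal planar

Ligand charges: each iodide is −1; pyridine is neutral. With an overall charge of +1 the cadmium centre must be in the +2 oxidation state.
Cd sits in group 12, so the d-electron count is 12 − 2 = 10.
Coordination number: 3.
Three ligands around a d¹⁰ centre minimise repulsion in a trigonal-planar arrangement.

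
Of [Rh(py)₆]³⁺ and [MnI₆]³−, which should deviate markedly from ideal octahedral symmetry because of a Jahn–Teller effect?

[MnI₆]³−

[Rh(py)₆]³⁺: Summing ligand charges against the +3 overall charge gives an oxidation state of +3 for rhodium. Group 9 minus oxidation state 3 gives a d⁶ configuration. A 4d ion has a large Δₒ and is invariably low-spin. The d⁶ configuration leaves the e_g set evenly filled (or empty) — no strong Jahn–Teller driving force.
[MnI₆]³−: Each iodide is −1; balancing the −3 overall charge requires Mn(III). Group 7 minus oxidation state 3 gives a d⁴ configuration. Iodide is a weak-field ligand for a first-row metal, so the complex is high-spin. The t₂g³e_g¹ (high-spin) configuration has an unevenly filled e_g set; the Jahn–Teller theorem predicts a tetragonal distortion (typically axial elongation) to lift the degeneracy.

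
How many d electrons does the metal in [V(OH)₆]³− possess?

d2

Ligand charges: each hydroxide is −1. With an overall charge of −3 the vanadium centre must be in the +3 oxidation state.
Group 5 minus oxidation state 3 gives a d² configuration.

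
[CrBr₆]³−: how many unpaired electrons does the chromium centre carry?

Summing ligand charges against the −3 overall charge gives an oxidation state of +3 for chromium.
Cr sits in group 6, so the d-electron count is 6 − 3 = 3.
In an octahedral field the d³ configuration is t₂g³e_g⁰ (only one arrangement possible), giving 3 unpaired electrons.

3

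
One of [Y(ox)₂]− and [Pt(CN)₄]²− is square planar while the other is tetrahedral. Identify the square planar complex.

[Pt(CN)₄]²−

For [Y(ox)₂]−: Each oxalate is −2; balancing the −1 overall charge requires Y(III). Group 3 minus oxidation state 3 gives a d⁰ configuration. A d⁰ ion has no crystal-field stabilisation preference between square planar and tetrahedral, so four ligands adopt the sterically favoured tetrahedral geometry. → tetrahedral.
For [Pt(CN)₄]²−: Ligand charges: each cyanide is −1. With an overall charge of −2 the platinum centre must be in the +2 oxidation state. Group 10 minus oxidation state 2 gives a d⁸ configuration. A 5d d⁸ ion has a large crystal-field splitting; square planar leaves the high-energy d_{x²−y²} orbital empty and maximises CFSE. → square planar.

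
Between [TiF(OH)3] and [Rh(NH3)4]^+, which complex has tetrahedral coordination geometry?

[TiF(OH)3]

For [TiF(OH)3]: Ligand charges: each fluoride is −1; each hydroxide is −1. With an overall charge of 0 the titanium centre must be in the +4 oxidation state. Ti sits in group 4, so the d-electron count is 4 − 4 = 0. A d⁰ ion has no crystal-field stabilisation preference between square planar and tetrahedral, so four ligands adopt the sterically favoured tetrahedral geometry. → tetrahedral.
For [Rh(NH3)4]^+: Ligand charges: ammonia is neutral. With an overall charge of +1 the rhodium centre must be in the +1 oxidation state. Rhodium is a group-9 element; Rh(I) is therefore d⁸. A 4d d⁸ ion has a large crystal-field splitting; square planar leaves the high-energy d_{x²−y²} orbital empty and maximises CFSE. → square planar.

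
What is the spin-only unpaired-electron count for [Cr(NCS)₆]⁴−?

4

Summing ligand charges against the −4 overall charge gives an oxidation state of +2 for chromium.
Group 6 minus oxidation state 2 gives a d⁴ configuration.
The spin state decides the count: Isothiocyanate is a weak-field ligand for a first-row metal, so the complex is high-spin.
An octahedral high-spin d⁴ ion is t₂g³e_g¹, giving 4 unpaired electrons.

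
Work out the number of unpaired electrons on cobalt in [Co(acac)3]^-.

3 unpaired electrons

Each acetylacetonate is −1; balancing the −1 overall charge requires Co(II).
Group 9 minus oxidation state 2 gives a d⁷ configuration.
Counting donor atoms: 3×acetylacetonate (bidentate) → 6 donors. Coordination number = 6.
The spin state decides the count: Acetylacetonate is a weak-field ligand for a first-row metal, so the complex is high-spin.
An octahedral high-spin d⁷ ion is t₂g⁵e_g², giving 3 unpaired electrons.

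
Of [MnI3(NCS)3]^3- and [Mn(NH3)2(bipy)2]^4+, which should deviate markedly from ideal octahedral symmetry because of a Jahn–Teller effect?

[MnI3(NCS)3]^3-: Summing ligand charges against the −3 overall charge gives an oxidation state of +3 for manganese. Group 7 minus oxidation state 3 gives a d⁴ configuration. Iodide and isothiocyanate are weak-field ligands for a first-row metal, so the complex is high-spin. The t₂g³e_g¹ (high-spin) configuration has an unevenly filled e_g set; the Jahn–Teller theorem predicts a tetragonal distortion (typically axial elongation) to lift the degeneracy.
[Mn(NH3)2(bipy)2]^4+: Ammonia is neutral; 2,2′-bipyridine is neutral; balancing the +4 overall charge requires Mn(IV). Manganese is a group-7 element; Mn(IV) is therefore d³. The d³ configuration leaves the e_g set evenly filled (or empty) — no strong Jahn–Teller driving force.

[MnI3(NCS)3]^3-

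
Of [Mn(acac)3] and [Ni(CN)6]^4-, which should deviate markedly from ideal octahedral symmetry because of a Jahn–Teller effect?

[Mn(acac)3]: Summing ligand charges against the 0 overall charge gives an oxidation state of +3 for manganese. Group 7 minus oxidation state 3 gives a d⁴ configuration. Acetylacetonate is a weak-field ligand for a first-row metal, so the complex is high-spin. The t₂g³e_g¹ (high-spin) configuration has an unevenly filled e_g set; the Jahn–Teller theorem predicts a tetragonal distortion (typically axial elongation) to lift the degeneracy.
[Ni(CN)6]^4-: Each cyanide is −1; balancing the −4 overall charge requires Ni(II). Nickel is a group-10 element; Ni(II) is therefore d⁸. The d⁸ configuration leaves the e_g set evenly filled (or empty) — no strong Jahn–Teller driving force.

[Mn(acac)3]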